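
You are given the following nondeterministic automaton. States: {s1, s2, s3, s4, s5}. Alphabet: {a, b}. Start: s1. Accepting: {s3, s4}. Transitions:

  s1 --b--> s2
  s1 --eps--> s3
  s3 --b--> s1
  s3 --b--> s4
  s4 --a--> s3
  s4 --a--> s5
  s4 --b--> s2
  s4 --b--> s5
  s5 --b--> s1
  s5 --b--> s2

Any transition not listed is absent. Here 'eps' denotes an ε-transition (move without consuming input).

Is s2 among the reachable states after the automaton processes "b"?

Yes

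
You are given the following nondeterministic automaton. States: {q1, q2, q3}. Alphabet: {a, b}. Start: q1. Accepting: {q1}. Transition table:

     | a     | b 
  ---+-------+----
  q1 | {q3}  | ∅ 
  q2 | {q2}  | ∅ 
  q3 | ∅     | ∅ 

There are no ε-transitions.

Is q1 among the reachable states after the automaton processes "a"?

No

Start in {q1}.
Read 'a': q1→{q3}; now {q3}.
State q1 is not in {q3}.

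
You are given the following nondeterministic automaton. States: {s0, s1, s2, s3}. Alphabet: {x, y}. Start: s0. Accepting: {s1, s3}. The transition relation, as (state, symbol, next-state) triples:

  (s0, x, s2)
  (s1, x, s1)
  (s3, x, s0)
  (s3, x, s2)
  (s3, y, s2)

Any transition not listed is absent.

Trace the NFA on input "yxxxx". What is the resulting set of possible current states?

Start in {s0}.
Read 'y': s0→∅; now ∅.
The set is empty and remains empty for the remaining 4 symbols.

∅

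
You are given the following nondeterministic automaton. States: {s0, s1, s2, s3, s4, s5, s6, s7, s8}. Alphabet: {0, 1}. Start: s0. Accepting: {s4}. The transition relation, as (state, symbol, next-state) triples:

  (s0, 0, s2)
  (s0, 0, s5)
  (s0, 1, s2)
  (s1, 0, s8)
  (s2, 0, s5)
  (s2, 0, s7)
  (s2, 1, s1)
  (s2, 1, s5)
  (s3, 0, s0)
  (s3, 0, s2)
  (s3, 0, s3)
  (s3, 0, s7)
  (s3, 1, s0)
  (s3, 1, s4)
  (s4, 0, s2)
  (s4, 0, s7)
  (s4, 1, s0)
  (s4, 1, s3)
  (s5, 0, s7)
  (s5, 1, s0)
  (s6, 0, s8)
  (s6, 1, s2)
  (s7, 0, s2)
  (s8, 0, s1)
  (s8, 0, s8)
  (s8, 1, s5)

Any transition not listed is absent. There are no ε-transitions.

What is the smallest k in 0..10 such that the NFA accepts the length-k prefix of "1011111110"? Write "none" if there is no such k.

Start in {s0}.
Read '1': s0→{s2}; now {s2}.
Read '0': s2→{s5, s7}; now {s5, s7}.
Read '1': s5→{s0}, s7→∅; now {s0}.
Read '1': s0→{s2}; now {s2}.
Read '1': s2→{s1, s5}; now {s1, s5}.
Read '1': s1→∅, s5→{s0}; now {s0}.
Read '1': s0→{s2}; now {s2}.
Read '1': s2→{s1, s5}; now {s1, s5}.
Read '1': s1→∅, s5→{s0}; now {s0}.
Read '0': s0→{s2, s5}; now {s2, s5}.
No reachable set along the way intersects F.

none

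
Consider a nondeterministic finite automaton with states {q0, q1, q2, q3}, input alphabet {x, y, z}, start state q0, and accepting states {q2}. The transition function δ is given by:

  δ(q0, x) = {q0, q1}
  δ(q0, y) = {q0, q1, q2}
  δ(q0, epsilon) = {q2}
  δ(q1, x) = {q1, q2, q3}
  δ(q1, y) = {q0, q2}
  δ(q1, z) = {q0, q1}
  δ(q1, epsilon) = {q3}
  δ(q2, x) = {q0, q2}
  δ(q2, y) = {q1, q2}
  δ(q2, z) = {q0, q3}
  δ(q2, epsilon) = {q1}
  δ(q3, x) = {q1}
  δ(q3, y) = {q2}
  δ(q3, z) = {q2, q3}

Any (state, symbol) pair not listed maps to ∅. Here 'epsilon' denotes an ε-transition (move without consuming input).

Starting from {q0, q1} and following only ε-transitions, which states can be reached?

{q0, q1, q2, q3}

Begin with {q0, q1}.
ε-move q1 → q3; add q3.
ε-move q0 → q2; add q2.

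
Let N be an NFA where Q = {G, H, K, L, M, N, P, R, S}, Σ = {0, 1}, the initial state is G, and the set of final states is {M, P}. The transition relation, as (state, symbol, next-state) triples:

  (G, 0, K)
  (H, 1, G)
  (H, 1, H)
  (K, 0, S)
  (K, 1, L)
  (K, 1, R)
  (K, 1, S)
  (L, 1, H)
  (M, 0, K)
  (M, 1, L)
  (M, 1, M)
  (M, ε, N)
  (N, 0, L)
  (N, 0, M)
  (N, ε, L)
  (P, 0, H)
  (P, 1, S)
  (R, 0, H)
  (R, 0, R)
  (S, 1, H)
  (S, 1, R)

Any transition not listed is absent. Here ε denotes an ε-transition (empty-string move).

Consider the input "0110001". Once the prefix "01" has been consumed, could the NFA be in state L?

Yes

Start in {G}.
Read '0': {G} → {K}.
Read '1': {K} → {L, R, S}.
State L is in {L, R, S}.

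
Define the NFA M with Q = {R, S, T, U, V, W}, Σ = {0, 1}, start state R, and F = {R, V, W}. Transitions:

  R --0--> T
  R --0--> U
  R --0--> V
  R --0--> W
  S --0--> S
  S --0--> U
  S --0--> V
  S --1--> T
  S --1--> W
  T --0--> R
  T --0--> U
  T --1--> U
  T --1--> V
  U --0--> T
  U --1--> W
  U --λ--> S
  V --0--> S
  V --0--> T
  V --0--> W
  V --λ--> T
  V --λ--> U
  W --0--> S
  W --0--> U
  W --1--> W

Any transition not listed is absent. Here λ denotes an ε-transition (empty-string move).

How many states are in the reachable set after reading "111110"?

0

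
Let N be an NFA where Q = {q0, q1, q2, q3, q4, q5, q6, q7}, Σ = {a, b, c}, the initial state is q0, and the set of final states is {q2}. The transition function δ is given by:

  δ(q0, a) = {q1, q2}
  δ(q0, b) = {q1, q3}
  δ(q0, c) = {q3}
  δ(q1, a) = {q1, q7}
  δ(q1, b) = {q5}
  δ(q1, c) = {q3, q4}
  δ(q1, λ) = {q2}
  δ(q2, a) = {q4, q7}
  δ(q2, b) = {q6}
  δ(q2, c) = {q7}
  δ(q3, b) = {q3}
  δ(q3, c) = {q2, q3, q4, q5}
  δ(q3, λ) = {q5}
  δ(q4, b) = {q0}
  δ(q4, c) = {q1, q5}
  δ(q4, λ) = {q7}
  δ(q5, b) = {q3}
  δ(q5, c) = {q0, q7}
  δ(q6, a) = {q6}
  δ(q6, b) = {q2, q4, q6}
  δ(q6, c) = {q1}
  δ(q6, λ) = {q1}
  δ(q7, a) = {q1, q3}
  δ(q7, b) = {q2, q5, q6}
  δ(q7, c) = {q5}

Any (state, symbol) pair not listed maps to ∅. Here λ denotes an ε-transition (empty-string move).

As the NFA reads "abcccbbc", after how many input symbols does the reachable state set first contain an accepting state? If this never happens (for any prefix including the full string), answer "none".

1

Start in {q0}.
Read 'a': q0→{q1, q2}; now {q1, q2}.
None of the earlier sets intersect F, but {q1, q2} does.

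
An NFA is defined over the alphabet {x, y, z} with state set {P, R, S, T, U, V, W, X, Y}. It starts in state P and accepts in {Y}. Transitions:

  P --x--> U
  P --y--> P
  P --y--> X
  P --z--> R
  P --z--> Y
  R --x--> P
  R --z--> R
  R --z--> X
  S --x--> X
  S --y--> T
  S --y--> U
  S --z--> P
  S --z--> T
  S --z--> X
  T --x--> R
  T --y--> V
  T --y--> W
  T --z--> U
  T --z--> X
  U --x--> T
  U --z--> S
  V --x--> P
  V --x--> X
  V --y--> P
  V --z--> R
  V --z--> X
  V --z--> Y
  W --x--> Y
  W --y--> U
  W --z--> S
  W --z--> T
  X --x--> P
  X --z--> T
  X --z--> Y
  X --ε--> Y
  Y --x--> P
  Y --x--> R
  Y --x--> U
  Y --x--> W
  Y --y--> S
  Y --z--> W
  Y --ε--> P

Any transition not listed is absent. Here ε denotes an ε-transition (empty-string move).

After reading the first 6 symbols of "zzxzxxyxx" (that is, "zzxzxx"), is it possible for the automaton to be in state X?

Start in {P}.
Read 'z': P→{R, Y}; union {R, Y}; ε-closure = {P, R, Y}.
Read 'z': P→{R, Y}, R→{R, X}, Y→{W}; union {R, W, X, Y}; ε-closure = {P, R, W, X, Y}.
Read 'x': P→{U}, R→{P}, W→{Y}, X→{P}, Y→{P, R, U, W}; now {P, R, U, W, Y}.
Read 'z': P→{R, Y}, R→{R, X}, U→{S}, W→{S, T}, Y→{W}; union {R, S, T, W, X, Y}; ε-closure = {P, R, S, T, W, X, Y}.
Read 'x': P→{U}, R→{P}, S→{X}, T→{R}, W→{Y}, X→{P}, Y→{P, R, U, W}; now {P, R, U, W, X, Y}.
Read 'x': P→{U}, R→{P}, U→{T}, W→{Y}, X→{P}, Y→{P, R, U, W}; now {P, R, T, U, W, Y}.
State X is not in {P, R, T, U, W, Y}.

No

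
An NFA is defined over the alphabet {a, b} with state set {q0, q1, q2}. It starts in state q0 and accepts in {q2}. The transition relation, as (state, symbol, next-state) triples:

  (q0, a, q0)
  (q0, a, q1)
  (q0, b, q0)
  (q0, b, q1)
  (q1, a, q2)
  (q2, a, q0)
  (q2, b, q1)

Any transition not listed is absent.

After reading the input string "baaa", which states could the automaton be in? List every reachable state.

Start in {q0}.
Read 'b': {q0} → {q0, q1}.
Read 'a': {q0, q1} → {q0, q1, q2}.
Read 'a': {q0, q1, q2} → {q0, q1, q2}.
Read 'a': {q0, q1, q2} → {q0, q1, q2}.

{q0, q1, q2}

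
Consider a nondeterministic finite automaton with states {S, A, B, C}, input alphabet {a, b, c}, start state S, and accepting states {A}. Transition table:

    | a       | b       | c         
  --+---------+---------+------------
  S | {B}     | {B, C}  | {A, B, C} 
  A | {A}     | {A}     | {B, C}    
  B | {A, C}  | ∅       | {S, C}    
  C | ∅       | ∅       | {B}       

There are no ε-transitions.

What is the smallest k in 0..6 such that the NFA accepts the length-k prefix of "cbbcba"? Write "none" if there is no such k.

1

Start in {S}.
Read 'c': S→{A, B, C}; now {A, B, C}.
None of the earlier sets intersect F, but {A, B, C} does.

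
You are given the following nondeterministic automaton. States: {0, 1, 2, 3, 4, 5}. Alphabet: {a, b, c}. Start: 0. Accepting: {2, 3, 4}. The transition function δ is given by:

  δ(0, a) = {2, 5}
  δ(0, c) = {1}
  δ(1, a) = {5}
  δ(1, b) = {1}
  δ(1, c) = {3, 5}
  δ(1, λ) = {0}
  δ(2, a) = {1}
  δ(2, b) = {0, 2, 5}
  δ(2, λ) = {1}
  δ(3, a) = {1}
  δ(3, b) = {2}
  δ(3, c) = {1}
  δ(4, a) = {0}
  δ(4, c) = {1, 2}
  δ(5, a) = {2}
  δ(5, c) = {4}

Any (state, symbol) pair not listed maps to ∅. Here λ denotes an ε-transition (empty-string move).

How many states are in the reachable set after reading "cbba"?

Start in {0}.
Read 'c': 0→{1}; union {1}; ε-closure = {0, 1}.
Read 'b': 0→∅, 1→{1}; union {1}; ε-closure = {0, 1}.
Read 'b': 0→∅, 1→{1}; union {1}; ε-closure = {0, 1}.
Read 'a': 0→{2, 5}, 1→{5}; union {2, 5}; ε-closure = {0, 1, 2, 5}.
That set has 4 states.

4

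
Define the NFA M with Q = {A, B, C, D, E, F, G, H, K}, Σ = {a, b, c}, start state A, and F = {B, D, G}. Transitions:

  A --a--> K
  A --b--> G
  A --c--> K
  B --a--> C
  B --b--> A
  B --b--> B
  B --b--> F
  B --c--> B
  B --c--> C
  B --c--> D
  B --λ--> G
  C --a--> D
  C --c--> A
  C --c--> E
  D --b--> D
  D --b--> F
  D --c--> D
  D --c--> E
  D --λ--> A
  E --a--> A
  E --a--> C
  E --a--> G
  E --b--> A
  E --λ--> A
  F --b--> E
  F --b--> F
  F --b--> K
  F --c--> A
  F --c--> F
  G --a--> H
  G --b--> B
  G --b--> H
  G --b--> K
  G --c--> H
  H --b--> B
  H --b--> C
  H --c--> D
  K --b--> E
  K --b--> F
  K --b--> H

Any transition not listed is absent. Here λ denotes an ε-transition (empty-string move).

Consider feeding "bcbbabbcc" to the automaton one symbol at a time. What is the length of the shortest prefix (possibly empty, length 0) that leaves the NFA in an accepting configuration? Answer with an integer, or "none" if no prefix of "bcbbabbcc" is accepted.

1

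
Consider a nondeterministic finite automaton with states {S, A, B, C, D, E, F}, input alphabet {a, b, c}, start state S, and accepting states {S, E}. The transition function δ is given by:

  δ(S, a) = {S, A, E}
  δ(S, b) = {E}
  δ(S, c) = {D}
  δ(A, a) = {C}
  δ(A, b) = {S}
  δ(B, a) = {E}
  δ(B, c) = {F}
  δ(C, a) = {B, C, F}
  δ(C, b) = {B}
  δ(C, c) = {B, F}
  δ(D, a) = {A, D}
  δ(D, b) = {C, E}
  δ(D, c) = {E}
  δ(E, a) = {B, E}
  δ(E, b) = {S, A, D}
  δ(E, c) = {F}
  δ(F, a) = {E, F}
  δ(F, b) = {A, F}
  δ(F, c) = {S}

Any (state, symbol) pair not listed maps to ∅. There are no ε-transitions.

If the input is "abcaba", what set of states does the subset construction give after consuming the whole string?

Start in {S}.
Read 'a': S→{S, A, E}; now {S, A, E}.
Read 'b': S→{E}, A→{S}, E→{S, A, D}; now {S, A, D, E}.
Read 'c': S→{D}, A→∅, D→{E}, E→{F}; now {D, E, F}.
Read 'a': D→{A, D}, E→{B, E}, F→{E, F}; now {A, B, D, E, F}.
Read 'b': A→{S}, B→∅, D→{C, E}, E→{S, A, D}, F→{A, F}; now {S, A, C, D, E, F}.
Read 'a': S→{S, A, E}, A→{C}, C→{B, C, F}, D→{A, D}, E→{B, E}, F→{E, F}; now {S, A, B, C, D, E, F}.

{S, A, B, C, D, E, F}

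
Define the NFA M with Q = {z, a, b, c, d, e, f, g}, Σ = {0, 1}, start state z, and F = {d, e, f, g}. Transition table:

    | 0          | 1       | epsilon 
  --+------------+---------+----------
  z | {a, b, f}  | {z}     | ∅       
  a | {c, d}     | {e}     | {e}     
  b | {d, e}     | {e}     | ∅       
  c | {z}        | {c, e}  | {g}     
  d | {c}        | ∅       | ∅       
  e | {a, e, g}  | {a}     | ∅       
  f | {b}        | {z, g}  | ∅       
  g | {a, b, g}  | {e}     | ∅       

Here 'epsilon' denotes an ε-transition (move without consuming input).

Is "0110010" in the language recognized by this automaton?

Yes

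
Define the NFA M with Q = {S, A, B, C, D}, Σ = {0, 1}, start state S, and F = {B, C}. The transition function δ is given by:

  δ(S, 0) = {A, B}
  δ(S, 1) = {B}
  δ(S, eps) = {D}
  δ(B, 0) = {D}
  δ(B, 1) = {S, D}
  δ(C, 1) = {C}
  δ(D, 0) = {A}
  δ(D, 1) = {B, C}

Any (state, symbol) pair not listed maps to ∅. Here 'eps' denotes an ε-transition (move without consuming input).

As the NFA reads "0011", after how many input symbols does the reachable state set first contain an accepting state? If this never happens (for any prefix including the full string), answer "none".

1

Start: ε-closure({S}) = {S, D}.
Read '0': {S, D} → {A, B}.
None of the earlier sets intersect F, but {A, B} does.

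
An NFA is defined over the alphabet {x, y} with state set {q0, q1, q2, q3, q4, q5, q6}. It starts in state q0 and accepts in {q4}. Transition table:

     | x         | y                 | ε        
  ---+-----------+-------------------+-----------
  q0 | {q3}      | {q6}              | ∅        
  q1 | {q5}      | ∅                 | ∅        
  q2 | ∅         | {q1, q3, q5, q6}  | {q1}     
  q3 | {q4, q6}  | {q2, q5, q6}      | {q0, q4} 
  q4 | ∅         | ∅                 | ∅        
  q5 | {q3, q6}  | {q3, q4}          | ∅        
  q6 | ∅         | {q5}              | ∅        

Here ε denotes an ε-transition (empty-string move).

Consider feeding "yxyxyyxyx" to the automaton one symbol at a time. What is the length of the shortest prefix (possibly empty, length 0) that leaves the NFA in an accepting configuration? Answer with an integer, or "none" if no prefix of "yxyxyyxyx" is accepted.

none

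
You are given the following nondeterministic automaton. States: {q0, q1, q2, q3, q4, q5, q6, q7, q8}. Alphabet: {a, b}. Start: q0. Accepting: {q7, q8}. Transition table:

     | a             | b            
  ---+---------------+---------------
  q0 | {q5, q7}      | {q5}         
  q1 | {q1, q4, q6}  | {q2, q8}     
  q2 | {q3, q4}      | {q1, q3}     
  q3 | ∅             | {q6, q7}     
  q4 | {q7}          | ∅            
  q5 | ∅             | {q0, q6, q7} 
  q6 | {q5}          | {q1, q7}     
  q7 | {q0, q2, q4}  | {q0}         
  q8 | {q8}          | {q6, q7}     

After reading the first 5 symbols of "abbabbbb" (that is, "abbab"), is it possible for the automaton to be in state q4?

Start in {q0}.
Read 'a': q0→{q5, q7}; now {q5, q7}.
Read 'b': q5→{q0, q6, q7}, q7→{q0}; now {q0, q6, q7}.
Read 'b': q0→{q5}, q6→{q1, q7}, q7→{q0}; now {q0, q1, q5, q7}.
Read 'a': q0→{q5, q7}, q1→{q1, q4, q6}, q5→∅, q7→{q0, q2, q4}; now {q0, q1, q2, q4, q5, q6, q7}.
Read 'b': q0→{q5}, q1→{q2, q8}, q2→{q1, q3}, q4→∅, q5→{q0, q6, q7}, q6→{q1, q7}, q7→{q0}; now {q0, q1, q2, q3, q5, q6, q7, q8}.
State q4 is not in {q0, q1, q2, q3, q5, q6, q7, q8}.

No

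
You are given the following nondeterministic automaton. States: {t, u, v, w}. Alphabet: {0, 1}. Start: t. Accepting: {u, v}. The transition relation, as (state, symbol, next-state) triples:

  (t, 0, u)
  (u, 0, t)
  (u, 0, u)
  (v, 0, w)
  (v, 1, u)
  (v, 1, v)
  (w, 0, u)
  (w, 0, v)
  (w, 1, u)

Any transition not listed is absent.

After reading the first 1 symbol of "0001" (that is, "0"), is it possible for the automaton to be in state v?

Start in {t}.
Read '0': {t} → {u}.
State v is not in {u}.

No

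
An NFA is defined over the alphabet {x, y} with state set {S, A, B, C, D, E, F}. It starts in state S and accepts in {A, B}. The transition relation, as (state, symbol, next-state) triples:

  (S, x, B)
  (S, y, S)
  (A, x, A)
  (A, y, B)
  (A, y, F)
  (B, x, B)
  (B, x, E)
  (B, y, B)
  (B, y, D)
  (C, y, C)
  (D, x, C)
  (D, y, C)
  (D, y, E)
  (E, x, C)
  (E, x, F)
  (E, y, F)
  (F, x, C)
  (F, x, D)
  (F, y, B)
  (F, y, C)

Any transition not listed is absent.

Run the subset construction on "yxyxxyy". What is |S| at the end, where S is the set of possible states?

4

Start in {S}.
Read 'y': {S} → {S}.
Read 'x': {S} → {B}.
Read 'y': {B} → {B, D}.
Read 'x': {B, D} → {B, C, E}.
Read 'x': {B, C, E} → {B, C, E, F}.
Read 'y': {B, C, E, F} → {B, C, D, F}.
Read 'y': {B, C, D, F} → {B, C, D, E}.
That set has 4 states.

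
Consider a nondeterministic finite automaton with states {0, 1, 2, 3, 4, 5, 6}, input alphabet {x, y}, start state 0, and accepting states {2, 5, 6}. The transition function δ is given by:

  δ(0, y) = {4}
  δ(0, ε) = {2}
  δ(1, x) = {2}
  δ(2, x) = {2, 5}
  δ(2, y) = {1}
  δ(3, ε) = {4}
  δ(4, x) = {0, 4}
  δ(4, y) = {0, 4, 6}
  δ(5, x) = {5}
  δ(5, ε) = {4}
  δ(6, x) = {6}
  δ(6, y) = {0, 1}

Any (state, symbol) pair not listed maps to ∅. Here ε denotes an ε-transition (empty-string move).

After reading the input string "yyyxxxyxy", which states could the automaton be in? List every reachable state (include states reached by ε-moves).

{0, 1, 2, 4, 6}

Start: ε-closure({0}) = {0, 2}.
Read 'y': {0, 2} → {1, 4}.
Read 'y': {1, 4} → {0, 2, 4, 6}.
Read 'y': {0, 2, 4, 6} → {0, 1, 2, 4, 6}.
Read 'x': {0, 1, 2, 4, 6} → {0, 2, 4, 5, 6}.
Read 'x': {0, 2, 4, 5, 6} → {0, 2, 4, 5, 6}.
Read 'x': {0, 2, 4, 5, 6} → {0, 2, 4, 5, 6}.
Read 'y': {0, 2, 4, 5, 6} → {0, 1, 2, 4, 6}.
Read 'x': {0, 1, 2, 4, 6} → {0, 2, 4, 5, 6}.
Read 'y': {0, 2, 4, 5, 6} → {0, 1, 2, 4, 6}.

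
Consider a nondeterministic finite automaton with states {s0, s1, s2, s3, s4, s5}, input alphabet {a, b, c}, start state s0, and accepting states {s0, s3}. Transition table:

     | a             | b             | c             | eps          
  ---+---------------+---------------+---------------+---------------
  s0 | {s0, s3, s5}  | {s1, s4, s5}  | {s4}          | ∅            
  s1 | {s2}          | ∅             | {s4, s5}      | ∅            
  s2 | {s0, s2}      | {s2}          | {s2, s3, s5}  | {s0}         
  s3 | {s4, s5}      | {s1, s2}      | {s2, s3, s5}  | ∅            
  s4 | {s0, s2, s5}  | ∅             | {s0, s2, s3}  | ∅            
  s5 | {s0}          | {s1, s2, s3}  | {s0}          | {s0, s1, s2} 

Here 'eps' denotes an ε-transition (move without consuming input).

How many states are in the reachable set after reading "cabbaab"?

6

Start in {s0}.
Read 'c': s0→{s4}; now {s4}.
Read 'a': s4→{s0, s2, s5}; union {s0, s2, s5}; ε-closure = {s0, s1, s2, s5}.
Read 'b': s0→{s1, s4, s5}, s1→∅, s2→{s2}, s5→{s1, s2, s3}; union {s1, s2, s3, s4, s5}; ε-closure = {s0, s1, s2, s3, s4, s5}.
Read 'b': s0→{s1, s4, s5}, s1→∅, s2→{s2}, s3→{s1, s2}, s4→∅, s5→{s1, s2, s3}; union {s1, s2, s3, s4, s5}; ε-closure = {s0, s1, s2, s3, s4, s5}.
Read 'a': s0→{s0, s3, s5}, s1→{s2}, s2→{s0, s2}, s3→{s4, s5}, s4→{s0, s2, s5}, s5→{s0}; union {s0, s2, s3, s4, s5}; ε-closure = {s0, s1, s2, s3, s4, s5}.
Read 'a': s0→{s0, s3, s5}, s1→{s2}, s2→{s0, s2}, s3→{s4, s5}, s4→{s0, s2, s5}, s5→{s0}; union {s0, s2, s3, s4, s5}; ε-closure = {s0, s1, s2, s3, s4, s5}.
Read 'b': s0→{s1, s4, s5}, s1→∅, s2→{s2}, s3→{s1, s2}, s4→∅, s5→{s1, s2, s3}; union {s1, s2, s3, s4, s5}; ε-closure = {s0, s1, s2, s3, s4, s5}.
That set has 6 states.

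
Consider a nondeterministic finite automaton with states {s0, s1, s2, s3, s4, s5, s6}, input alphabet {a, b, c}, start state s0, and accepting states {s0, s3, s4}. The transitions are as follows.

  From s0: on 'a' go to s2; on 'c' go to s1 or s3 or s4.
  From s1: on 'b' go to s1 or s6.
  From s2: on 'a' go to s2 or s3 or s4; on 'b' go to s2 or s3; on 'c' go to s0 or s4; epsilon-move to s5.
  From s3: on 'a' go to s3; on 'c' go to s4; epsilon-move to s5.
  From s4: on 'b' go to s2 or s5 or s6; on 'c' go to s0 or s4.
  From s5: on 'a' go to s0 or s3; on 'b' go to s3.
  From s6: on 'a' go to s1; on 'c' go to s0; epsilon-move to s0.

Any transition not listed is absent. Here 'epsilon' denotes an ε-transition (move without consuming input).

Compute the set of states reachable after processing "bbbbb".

Start in {s0}.
Read 'b': s0→∅; now ∅.
The set is empty and remains empty for the remaining 4 symbols.

∅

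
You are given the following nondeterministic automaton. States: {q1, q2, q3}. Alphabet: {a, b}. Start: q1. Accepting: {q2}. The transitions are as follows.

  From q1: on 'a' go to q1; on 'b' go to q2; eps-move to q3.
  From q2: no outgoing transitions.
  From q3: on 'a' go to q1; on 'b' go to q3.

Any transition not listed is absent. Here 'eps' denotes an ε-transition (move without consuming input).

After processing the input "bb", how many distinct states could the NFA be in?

1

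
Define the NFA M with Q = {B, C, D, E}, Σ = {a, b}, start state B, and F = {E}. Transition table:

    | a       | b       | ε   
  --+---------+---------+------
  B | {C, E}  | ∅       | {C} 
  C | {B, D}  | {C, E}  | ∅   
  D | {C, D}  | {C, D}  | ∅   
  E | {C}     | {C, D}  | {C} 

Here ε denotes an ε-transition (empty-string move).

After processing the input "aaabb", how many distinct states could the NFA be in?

Start: ε-closure({B}) = {B, C}.
Read 'a': {B, C} → {B, C, D, E}.
Read 'a': {B, C, D, E} → {B, C, D, E}.
Read 'a': {B, C, D, E} → {B, C, D, E}.
Read 'b': {B, C, D, E} → {C, D, E}.
Read 'b': {C, D, E} → {C, D, E}.
That set has 3 states.

3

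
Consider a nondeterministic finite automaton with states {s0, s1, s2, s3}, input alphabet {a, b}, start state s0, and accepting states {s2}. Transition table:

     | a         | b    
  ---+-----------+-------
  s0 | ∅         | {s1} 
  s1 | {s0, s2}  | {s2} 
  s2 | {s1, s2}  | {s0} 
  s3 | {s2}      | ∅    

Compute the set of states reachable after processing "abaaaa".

∅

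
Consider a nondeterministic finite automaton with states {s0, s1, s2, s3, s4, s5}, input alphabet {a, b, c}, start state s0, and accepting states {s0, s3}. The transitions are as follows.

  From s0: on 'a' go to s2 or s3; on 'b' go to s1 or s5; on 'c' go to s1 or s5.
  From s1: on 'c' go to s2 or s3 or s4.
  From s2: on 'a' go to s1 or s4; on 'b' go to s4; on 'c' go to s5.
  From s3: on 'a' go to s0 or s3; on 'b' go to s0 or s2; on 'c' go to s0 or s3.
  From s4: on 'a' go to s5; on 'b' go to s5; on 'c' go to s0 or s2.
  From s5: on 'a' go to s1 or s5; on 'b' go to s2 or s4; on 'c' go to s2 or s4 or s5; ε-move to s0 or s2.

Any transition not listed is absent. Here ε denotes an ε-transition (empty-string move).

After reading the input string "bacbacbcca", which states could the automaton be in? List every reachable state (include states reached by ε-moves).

{s0, s1, s2, s3, s4, s5}

Start in {s0}.
Read 'b': {s0} → {s0, s1, s2, s5}.
Read 'a': {s0, s1, s2, s5} → {s0, s1, s2, s3, s4, s5}.
Read 'c': {s0, s1, s2, s3, s4, s5} → {s0, s1, s2, s3, s4, s5}.
Read 'b': {s0, s1, s2, s3, s4, s5} → {s0, s1, s2, s4, s5}.
Read 'a': {s0, s1, s2, s4, s5} → {s0, s1, s2, s3, s4, s5}.
Read 'c': {s0, s1, s2, s3, s4, s5} → {s0, s1, s2, s3, s4, s5}.
Read 'b': {s0, s1, s2, s3, s4, s5} → {s0, s1, s2, s4, s5}.
Read 'c': {s0, s1, s2, s4, s5} → {s0, s1, s2, s3, s4, s5}.
Read 'c': {s0, s1, s2, s3, s4, s5} → {s0, s1, s2, s3, s4, s5}.
Read 'a': {s0, s1, s2, s3, s4, s5} → {s0, s1, s2, s3, s4, s5}.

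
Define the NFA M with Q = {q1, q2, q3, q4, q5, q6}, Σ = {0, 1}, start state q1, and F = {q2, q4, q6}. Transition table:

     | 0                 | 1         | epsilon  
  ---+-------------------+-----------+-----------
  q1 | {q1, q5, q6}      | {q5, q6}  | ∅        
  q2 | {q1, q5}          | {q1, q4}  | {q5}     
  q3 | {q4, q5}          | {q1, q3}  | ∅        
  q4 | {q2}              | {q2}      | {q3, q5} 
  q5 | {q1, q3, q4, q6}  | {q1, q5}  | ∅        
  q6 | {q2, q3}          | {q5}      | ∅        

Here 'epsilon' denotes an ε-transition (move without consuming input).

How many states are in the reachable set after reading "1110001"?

Start in {q1}.
Read '1': {q1} → {q5, q6}.
Read '1': {q5, q6} → {q1, q5}.
Read '1': {q1, q5} → {q1, q5, q6}.
Read '0': {q1, q5, q6} → {q1, q2, q3, q4, q5, q6}.
Read '0': {q1, q2, q3, q4, q5, q6} → {q1, q2, q3, q4, q5, q6}.
Read '0': {q1, q2, q3, q4, q5, q6} → {q1, q2, q3, q4, q5, q6}.
Read '1': {q1, q2, q3, q4, q5, q6} → {q1, q2, q3, q4, q5, q6}.
That set has 6 states.

6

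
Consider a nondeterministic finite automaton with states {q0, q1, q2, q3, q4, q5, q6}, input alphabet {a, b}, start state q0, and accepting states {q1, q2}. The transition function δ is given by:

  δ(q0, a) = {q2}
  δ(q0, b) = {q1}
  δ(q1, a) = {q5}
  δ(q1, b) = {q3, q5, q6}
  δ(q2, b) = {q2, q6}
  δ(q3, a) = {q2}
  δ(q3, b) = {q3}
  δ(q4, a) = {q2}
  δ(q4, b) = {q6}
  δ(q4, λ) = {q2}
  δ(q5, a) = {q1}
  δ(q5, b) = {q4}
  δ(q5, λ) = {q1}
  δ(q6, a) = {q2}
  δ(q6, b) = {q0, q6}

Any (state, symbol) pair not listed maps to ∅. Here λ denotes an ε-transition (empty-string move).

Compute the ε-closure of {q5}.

{q1, q5}

Begin with {q5}.
ε-move q5 → q1; add q1.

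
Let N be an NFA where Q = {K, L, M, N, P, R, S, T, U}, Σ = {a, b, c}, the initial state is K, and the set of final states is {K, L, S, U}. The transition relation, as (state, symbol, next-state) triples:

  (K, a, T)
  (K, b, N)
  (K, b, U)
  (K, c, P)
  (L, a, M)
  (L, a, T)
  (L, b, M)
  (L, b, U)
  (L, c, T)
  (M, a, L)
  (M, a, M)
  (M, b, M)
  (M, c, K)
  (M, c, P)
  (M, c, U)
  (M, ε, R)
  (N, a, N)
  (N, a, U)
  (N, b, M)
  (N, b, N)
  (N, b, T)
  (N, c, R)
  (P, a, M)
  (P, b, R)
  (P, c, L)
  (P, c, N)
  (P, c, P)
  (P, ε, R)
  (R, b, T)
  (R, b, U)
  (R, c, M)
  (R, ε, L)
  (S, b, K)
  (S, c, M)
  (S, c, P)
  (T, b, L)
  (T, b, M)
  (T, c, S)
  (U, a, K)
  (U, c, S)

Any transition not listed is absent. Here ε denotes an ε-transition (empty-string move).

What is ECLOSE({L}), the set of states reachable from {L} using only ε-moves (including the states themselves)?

{L}

Begin with {L}.
No ε-moves leave this set, so the closure equals the set itself.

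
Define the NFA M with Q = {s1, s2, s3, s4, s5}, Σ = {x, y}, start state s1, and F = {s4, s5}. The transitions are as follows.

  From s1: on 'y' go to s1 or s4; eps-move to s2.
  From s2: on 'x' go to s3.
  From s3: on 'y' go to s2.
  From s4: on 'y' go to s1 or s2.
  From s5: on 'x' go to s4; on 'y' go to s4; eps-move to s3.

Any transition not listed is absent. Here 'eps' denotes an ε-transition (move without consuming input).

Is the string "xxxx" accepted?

No

Start: ε-closure({s1}) = {s1, s2}.
Read 'x': s1→∅, s2→{s3}; now {s3}.
Read 'x': s3→∅; now ∅.
The set is empty and remains empty for the remaining 2 symbols.
The final set ∅ contains no accepting state.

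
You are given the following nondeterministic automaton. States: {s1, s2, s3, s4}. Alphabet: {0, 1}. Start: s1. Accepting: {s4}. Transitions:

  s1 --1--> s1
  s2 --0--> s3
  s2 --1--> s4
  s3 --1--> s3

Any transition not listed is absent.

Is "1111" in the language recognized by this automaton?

No

Start in {s1}.
Read '1': {s1} → {s1}.
Read '1': {s1} → {s1}.
Read '1': {s1} → {s1}.
Read '1': {s1} → {s1}.
The final set {s1} contains no accepting state.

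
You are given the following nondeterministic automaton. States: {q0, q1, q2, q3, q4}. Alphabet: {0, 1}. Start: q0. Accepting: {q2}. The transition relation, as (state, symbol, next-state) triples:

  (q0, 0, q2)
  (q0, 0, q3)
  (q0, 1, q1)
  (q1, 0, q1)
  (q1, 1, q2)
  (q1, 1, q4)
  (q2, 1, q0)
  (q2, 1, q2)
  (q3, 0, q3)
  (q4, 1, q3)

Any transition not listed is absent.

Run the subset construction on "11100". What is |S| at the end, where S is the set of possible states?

Start in {q0}.
Read '1': {q0} → {q1}.
Read '1': {q1} → {q2, q4}.
Read '1': {q2, q4} → {q0, q2, q3}.
Read '0': {q0, q2, q3} → {q2, q3}.
Read '0': {q2, q3} → {q3}.
That set has 1 state.

1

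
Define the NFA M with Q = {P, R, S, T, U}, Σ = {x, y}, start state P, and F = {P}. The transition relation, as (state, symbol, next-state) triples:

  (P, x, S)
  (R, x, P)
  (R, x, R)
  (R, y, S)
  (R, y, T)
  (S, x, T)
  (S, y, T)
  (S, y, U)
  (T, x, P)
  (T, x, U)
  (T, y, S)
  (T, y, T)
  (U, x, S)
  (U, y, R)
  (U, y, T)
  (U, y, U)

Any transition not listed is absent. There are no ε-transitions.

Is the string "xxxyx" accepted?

Start in {P}.
Read 'x': P→{S}; now {S}.
Read 'x': S→{T}; now {T}.
Read 'x': T→{P, U}; now {P, U}.
Read 'y': P→∅, U→{R, T, U}; now {R, T, U}.
Read 'x': R→{P, R}, T→{P, U}, U→{S}; now {P, R, S, U}.
The final set {P, R, S, U} contains the accepting state P.

Yes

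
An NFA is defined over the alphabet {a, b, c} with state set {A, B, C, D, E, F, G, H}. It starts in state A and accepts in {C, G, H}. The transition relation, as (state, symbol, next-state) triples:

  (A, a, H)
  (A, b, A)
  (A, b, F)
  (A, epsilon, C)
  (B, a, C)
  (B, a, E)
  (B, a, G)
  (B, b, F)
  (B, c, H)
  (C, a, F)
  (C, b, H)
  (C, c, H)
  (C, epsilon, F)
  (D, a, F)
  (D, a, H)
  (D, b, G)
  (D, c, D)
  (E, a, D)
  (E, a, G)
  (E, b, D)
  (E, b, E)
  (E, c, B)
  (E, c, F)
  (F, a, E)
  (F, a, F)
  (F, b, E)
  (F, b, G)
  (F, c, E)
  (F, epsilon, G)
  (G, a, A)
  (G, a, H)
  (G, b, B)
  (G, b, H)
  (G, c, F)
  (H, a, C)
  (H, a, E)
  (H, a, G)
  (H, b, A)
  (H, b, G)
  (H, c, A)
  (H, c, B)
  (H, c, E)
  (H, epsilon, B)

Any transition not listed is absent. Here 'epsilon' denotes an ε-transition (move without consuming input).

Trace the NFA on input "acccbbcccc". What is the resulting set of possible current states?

{A, B, C, D, E, F, G, H}

Start: ε-closure({A}) = {A, C, F, G}.
Read 'a': {A, C, F, G} → {A, B, C, E, F, G, H}.
Read 'c': {A, B, C, E, F, G, H} → {A, B, C, E, F, G, H}.
Read 'c': {A, B, C, E, F, G, H} → {A, B, C, E, F, G, H}.
Read 'c': {A, B, C, E, F, G, H} → {A, B, C, E, F, G, H}.
Read 'b': {A, B, C, E, F, G, H} → {A, B, C, D, E, F, G, H}.
Read 'b': {A, B, C, D, E, F, G, H} → {A, B, C, D, E, F, G, H}.
Read 'c': {A, B, C, D, E, F, G, H} → {A, B, C, D, E, F, G, H}.
Read 'c': {A, B, C, D, E, F, G, H} → {A, B, C, D, E, F, G, H}.
Read 'c': {A, B, C, D, E, F, G, H} → {A, B, C, D, E, F, G, H}.
Read 'c': {A, B, C, D, E, F, G, H} → {A, B, C, D, E, F, G, H}.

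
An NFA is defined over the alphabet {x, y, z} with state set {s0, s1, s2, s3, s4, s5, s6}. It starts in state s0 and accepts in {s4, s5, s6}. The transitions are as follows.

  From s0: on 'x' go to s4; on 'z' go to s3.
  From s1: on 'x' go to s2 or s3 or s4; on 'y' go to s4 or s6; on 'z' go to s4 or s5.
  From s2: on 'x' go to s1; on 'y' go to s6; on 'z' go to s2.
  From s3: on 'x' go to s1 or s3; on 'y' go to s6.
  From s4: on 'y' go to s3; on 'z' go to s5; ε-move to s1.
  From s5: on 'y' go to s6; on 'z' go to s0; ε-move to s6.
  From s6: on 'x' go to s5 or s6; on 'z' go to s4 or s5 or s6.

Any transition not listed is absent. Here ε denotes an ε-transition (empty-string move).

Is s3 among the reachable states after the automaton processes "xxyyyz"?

No

Start in {s0}.
Read 'x': s0→{s4}; union {s4}; ε-closure = {s1, s4}.
Read 'x': s1→{s2, s3, s4}, s4→∅; union {s2, s3, s4}; ε-closure = {s1, s2, s3, s4}.
Read 'y': s1→{s4, s6}, s2→{s6}, s3→{s6}, s4→{s3}; union {s3, s4, s6}; ε-closure = {s1, s3, s4, s6}.
Read 'y': s1→{s4, s6}, s3→{s6}, s4→{s3}, s6→∅; union {s3, s4, s6}; ε-closure = {s1, s3, s4, s6}.
Read 'y': s1→{s4, s6}, s3→{s6}, s4→{s3}, s6→∅; union {s3, s4, s6}; ε-closure = {s1, s3, s4, s6}.
Read 'z': s1→{s4, s5}, s3→∅, s4→{s5}, s6→{s4, s5, s6}; union {s4, s5, s6}; ε-closure = {s1, s4, s5, s6}.
State s3 is not in {s1, s4, s5, s6}.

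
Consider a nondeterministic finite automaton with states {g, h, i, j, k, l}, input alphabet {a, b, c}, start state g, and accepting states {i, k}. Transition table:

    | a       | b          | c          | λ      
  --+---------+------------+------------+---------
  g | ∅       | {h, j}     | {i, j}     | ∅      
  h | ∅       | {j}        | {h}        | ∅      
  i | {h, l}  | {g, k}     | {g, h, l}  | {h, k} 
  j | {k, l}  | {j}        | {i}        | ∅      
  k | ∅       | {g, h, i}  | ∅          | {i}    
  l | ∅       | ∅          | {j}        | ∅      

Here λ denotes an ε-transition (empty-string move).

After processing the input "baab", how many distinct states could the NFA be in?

Start in {g}.
Read 'b': g→{h, j}; now {h, j}.
Read 'a': h→∅, j→{k, l}; union {k, l}; ε-closure = {h, i, k, l}.
Read 'a': h→∅, i→{h, l}, k→∅, l→∅; now {h, l}.
Read 'b': h→{j}, l→∅; now {j}.
That set has 1 state.

1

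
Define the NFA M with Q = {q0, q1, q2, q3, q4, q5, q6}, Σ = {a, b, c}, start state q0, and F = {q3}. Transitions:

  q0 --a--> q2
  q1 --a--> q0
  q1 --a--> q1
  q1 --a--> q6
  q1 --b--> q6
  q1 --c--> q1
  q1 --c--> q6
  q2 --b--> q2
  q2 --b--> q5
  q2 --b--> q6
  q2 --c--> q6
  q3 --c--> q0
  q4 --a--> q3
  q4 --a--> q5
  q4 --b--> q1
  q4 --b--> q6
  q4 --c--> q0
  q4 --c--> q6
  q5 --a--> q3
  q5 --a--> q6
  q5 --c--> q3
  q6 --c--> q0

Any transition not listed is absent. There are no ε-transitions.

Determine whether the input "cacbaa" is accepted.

No

Start in {q0}.
Read 'c': q0→∅; now ∅.
The set is empty and remains empty for the remaining 5 symbols.
The final set ∅ contains no accepting state.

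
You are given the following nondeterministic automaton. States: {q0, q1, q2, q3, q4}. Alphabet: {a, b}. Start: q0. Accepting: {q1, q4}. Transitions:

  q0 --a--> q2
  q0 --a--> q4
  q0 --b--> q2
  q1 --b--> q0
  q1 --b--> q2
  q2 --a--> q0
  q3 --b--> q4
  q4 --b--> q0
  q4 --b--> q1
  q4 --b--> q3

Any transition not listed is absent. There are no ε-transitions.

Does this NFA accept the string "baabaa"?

Start in {q0}.
Read 'b': q0→{q2}; now {q2}.
Read 'a': q2→{q0}; now {q0}.
Read 'a': q0→{q2, q4}; now {q2, q4}.
Read 'b': q2→∅, q4→{q0, q1, q3}; now {q0, q1, q3}.
Read 'a': q0→{q2, q4}, q1→∅, q3→∅; now {q2, q4}.
Read 'a': q2→{q0}, q4→∅; now {q0}.
The final set {q0} contains no accepting state.

No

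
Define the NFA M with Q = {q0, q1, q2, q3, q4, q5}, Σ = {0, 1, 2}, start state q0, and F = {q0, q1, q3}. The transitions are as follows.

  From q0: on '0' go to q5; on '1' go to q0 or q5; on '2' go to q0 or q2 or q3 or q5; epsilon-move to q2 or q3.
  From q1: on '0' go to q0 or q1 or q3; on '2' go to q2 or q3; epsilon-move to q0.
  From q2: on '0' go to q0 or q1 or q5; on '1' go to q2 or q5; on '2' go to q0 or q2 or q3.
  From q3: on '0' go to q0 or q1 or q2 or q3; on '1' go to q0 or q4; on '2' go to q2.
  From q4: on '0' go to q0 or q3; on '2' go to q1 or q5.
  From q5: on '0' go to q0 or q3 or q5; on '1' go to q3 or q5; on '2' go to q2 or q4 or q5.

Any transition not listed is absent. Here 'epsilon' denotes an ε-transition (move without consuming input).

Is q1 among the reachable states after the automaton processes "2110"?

Yes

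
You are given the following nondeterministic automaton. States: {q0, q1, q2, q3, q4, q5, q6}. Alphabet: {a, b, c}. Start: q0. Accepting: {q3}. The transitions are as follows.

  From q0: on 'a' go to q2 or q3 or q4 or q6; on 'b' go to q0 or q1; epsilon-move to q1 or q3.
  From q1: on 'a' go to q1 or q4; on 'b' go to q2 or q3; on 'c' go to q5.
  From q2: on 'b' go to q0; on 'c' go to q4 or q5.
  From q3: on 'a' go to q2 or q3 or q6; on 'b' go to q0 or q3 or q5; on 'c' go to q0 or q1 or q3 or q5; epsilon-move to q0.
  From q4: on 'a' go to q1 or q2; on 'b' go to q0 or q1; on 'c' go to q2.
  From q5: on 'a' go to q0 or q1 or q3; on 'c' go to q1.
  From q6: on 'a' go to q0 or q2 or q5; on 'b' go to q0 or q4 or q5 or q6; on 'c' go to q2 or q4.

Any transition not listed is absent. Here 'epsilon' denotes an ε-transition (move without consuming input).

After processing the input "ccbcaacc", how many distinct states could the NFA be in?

6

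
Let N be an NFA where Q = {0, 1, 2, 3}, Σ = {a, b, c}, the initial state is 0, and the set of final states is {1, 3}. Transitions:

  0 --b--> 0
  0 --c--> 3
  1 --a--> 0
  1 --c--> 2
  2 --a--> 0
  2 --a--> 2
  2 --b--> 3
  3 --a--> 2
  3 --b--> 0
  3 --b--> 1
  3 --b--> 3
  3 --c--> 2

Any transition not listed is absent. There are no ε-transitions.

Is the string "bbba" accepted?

No

Start in {0}.
Read 'b': 0→{0}; now {0}.
Read 'b': 0→{0}; now {0}.
Read 'b': 0→{0}; now {0}.
Read 'a': 0→∅; now ∅.
The final set ∅ contains no accepting state.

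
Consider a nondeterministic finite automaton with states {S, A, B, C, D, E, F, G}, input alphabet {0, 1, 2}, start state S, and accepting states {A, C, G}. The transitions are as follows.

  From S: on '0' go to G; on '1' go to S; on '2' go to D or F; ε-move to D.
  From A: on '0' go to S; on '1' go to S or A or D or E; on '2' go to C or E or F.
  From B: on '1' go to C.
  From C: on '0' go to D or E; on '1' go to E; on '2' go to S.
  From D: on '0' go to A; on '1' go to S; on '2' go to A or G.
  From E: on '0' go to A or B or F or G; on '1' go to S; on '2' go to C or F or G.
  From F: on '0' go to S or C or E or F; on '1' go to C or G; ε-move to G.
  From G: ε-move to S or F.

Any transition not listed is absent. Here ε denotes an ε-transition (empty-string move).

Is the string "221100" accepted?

Start: ε-closure({S}) = {S, D}.
Read '2': S→{D, F}, D→{A, G}; union {A, D, F, G}; ε-closure = {S, A, D, F, G}.
Read '2': S→{D, F}, A→{C, E, F}, D→{A, G}, F→∅, G→∅; union {A, C, D, E, F, G}; ε-closure = {S, A, C, D, E, F, G}.
Read '1': S→{S}, A→{S, A, D, E}, C→{E}, D→{S}, E→{S}, F→{C, G}, G→∅; union {S, A, C, D, E, G}; ε-closure = {S, A, C, D, E, F, G}.
Read '1': S→{S}, A→{S, A, D, E}, C→{E}, D→{S}, E→{S}, F→{C, G}, G→∅; union {S, A, C, D, E, G}; ε-closure = {S, A, C, D, E, F, G}.
Read '0': S→{G}, A→{S}, C→{D, E}, D→{A}, E→{A, B, F, G}, F→{S, C, E, F}, G→∅; now {S, A, B, C, D, E, F, G}.
Read '0': S→{G}, A→{S}, B→∅, C→{D, E}, D→{A}, E→{A, B, F, G}, F→{S, C, E, F}, G→∅; now {S, A, B, C, D, E, F, G}.
The final set {S, A, B, C, D, E, F, G} contains the accepting states A, C, G.

Yes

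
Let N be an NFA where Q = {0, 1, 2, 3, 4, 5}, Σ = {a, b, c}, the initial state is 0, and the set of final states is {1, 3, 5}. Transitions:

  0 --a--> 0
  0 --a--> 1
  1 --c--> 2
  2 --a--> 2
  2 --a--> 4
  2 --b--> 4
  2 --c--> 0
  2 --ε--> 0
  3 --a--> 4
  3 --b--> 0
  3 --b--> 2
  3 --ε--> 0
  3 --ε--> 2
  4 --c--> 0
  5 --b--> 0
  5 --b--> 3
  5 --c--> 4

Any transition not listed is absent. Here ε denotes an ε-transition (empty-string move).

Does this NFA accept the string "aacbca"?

Yes

Start in {0}.
Read 'a': 0→{0, 1}; now {0, 1}.
Read 'a': 0→{0, 1}, 1→∅; now {0, 1}.
Read 'c': 0→∅, 1→{2}; union {2}; ε-closure = {0, 2}.
Read 'b': 0→∅, 2→{4}; now {4}.
Read 'c': 4→{0}; now {0}.
Read 'a': 0→{0, 1}; now {0, 1}.
The final set {0, 1} contains the accepting state 1.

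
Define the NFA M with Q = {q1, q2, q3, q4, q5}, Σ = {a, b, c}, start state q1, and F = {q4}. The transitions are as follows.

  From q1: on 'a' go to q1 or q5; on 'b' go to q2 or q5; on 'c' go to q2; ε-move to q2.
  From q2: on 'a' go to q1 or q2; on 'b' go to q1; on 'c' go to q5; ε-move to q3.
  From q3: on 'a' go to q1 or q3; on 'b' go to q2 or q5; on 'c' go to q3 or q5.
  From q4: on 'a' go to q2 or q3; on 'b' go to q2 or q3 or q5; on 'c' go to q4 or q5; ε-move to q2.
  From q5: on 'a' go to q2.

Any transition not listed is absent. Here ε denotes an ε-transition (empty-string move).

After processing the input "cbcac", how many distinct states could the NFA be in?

3

Start: ε-closure({q1}) = {q1, q2, q3}.
Read 'c': {q1, q2, q3} → {q2, q3, q5}.
Read 'b': {q2, q3, q5} → {q1, q2, q3, q5}.
Read 'c': {q1, q2, q3, q5} → {q2, q3, q5}.
Read 'a': {q2, q3, q5} → {q1, q2, q3}.
Read 'c': {q1, q2, q3} → {q2, q3, q5}.
That set has 3 states.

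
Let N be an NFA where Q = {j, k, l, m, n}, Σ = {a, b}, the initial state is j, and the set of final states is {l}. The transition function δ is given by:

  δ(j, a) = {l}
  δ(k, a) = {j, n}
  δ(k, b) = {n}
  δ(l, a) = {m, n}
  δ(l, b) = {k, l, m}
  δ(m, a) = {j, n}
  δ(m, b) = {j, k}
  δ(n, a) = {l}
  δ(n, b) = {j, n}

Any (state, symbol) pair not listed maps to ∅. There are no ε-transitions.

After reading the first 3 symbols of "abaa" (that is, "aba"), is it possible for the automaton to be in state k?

Start in {j}.
Read 'a': {j} → {l}.
Read 'b': {l} → {k, l, m}.
Read 'a': {k, l, m} → {j, m, n}.
State k is not in {j, m, n}.

No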